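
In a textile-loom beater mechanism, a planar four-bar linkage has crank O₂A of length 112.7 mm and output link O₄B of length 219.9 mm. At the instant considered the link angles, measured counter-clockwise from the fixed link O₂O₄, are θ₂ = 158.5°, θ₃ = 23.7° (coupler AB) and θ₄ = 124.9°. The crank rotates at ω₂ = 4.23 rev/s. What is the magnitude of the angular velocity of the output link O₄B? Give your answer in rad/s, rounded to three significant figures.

9.85

ω₂ = 26.58 rad/s (from 4.23 rev/s).
Differentiating the loop-closure r₂e^{iθ₂}+r₃e^{iθ₃}=r₁+r₄e^{iθ₄} gives r₂ω₂e^{iθ₂}+r₃ω₃e^{iθ₃}=r₄ω₄e^{iθ₄}.
Eliminating the other unknown: ω₄ = r₂ω₂ sin(θ₂−θ₃) / [r₄ sin(θ₄−θ₃)].
Numerator sine = +0.70957; denominator sine = +0.98096.
Result = 0.1127·26.58·(+0.70957) / (0.2199·(+0.98096)) = +9.8529 rad/s; magnitude 9.8529 rad/s.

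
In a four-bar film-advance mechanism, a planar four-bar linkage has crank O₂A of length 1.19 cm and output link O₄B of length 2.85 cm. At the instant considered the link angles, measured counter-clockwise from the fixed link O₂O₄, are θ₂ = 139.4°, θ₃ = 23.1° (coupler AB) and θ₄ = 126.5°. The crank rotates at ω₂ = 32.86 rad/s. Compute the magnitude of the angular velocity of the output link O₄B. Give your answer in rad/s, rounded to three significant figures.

ω₂ = 32.86 rad/s
Differentiating the loop-closure r₂e^{iθ₂}+r₃e^{iθ₃}=r₁+r₄e^{iθ₄} gives r₂ω₂e^{iθ₂}+r₃ω₃e^{iθ₃}=r₄ω₄e^{iθ₄}.
Eliminating the other unknown: ω₄ = r₂ω₂ sin(θ₂−θ₃) / [r₄ sin(θ₄−θ₃)].
Numerator sine = +0.89649; denominator sine = +0.97278.
Result = 0.0119·32.86·(+0.89649) / (0.0285·(+0.97278)) = +12.644 rad/s; magnitude 12.644 rad/s.

12.6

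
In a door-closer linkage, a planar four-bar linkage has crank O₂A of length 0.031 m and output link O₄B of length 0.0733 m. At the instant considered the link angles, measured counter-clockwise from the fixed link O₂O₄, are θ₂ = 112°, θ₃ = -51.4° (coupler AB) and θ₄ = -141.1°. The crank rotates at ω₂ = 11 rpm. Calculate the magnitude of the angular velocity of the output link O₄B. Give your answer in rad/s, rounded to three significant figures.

0.139

ω₂ = 1.152 rad/s (from 11 rpm).
Differentiating the loop-closure r₂e^{iθ₂}+r₃e^{iθ₃}=r₁+r₄e^{iθ₄} gives r₂ω₂e^{iθ₂}+r₃ω₃e^{iθ₃}=r₄ω₄e^{iθ₄}.
Eliminating the other unknown: ω₄ = r₂ω₂ sin(θ₂−θ₃) / [r₄ sin(θ₄−θ₃)].
Numerator sine = +0.28569; denominator sine = -0.99999.
Result = 0.031·1.152·(+0.28569) / (0.0733·(-0.99999)) = -0.13918 rad/s; magnitude 0.13918 rad/s.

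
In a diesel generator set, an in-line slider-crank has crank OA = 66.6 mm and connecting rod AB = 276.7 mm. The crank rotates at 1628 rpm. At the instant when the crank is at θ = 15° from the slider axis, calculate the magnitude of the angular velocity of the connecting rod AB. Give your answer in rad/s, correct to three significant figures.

39.7

ω = 170.5 rad/s (converted from 1628 rpm).
The rod makes angle φ with the slider axis where L sinφ = r sinθ; differentiating, L cosφ·φ̇ = r ω cosθ.
L cosφ = √(L² − r² sin²θ) = 0.27616 m.
|ω_rod| = r ω |cosθ| / √(L² − r² sin²θ) = 0.0666·170.5·0.96593/0.27616 = 39.713 rad/s.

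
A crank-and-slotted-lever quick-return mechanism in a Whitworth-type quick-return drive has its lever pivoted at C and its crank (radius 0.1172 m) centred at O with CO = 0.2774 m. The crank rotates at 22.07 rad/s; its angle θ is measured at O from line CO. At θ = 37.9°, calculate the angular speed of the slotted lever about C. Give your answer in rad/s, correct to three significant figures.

ω = 22.07 rad/s
Crank pin A relative to C: A = (d + r cosθ, r sinθ); lever angle φ = atan2(r sinθ, d + r cosθ).
Differentiating tanφ: φ̇ = rω(d cosθ + r)/(d² + r² + 2dr cosθ).
d² + r² + 2dr cosθ = |CA|² = 0.141995 m²;  d cosθ + r = +0.33609 m.
|ω_lever| = |0.1172·22.07·+0.33609| / 0.141995 = 6.1223 rad/s.

6.12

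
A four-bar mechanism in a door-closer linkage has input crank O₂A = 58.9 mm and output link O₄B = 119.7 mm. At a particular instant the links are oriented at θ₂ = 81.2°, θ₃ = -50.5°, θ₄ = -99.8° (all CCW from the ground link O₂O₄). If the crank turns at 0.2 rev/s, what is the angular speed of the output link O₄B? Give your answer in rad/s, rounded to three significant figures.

0.609

ω₂ = 1.257 rad/s (from 0.2 rev/s).
Differentiating the loop-closure r₂e^{iθ₂}+r₃e^{iθ₃}=r₁+r₄e^{iθ₄} gives r₂ω₂e^{iθ₂}+r₃ω₃e^{iθ₃}=r₄ω₄e^{iθ₄}.
Eliminating the other unknown: ω₄ = r₂ω₂ sin(θ₂−θ₃) / [r₄ sin(θ₄−θ₃)].
Numerator sine = +0.74664; denominator sine = -0.75813.
Result = 0.0589·1.257·(+0.74664) / (0.1197·(-0.75813)) = -0.60897 rad/s; magnitude 0.60897 rad/s.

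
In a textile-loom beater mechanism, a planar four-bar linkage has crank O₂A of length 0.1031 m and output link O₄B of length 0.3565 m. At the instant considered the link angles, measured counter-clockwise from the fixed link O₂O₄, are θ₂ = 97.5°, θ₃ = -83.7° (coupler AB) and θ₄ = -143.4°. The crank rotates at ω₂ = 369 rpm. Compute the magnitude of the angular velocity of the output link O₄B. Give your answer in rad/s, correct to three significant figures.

ω₂ = 38.64 rad/s (from 369 rpm).
Differentiating the loop-closure r₂e^{iθ₂}+r₃e^{iθ₃}=r₁+r₄e^{iθ₄} gives r₂ω₂e^{iθ₂}+r₃ω₃e^{iθ₃}=r₄ω₄e^{iθ₄}.
Eliminating the other unknown: ω₄ = r₂ω₂ sin(θ₂−θ₃) / [r₄ sin(θ₄−θ₃)].
Numerator sine = -0.02094; denominator sine = -0.86340.
Result = 0.1031·38.64·(-0.02094) / (0.3565·(-0.86340)) = +0.27106 rad/s; magnitude 0.27106 rad/s.

0.271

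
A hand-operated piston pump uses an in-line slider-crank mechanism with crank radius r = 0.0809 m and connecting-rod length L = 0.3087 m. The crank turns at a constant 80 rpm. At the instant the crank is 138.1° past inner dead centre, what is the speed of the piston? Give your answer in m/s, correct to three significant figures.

0.363

ω = 2π·80/60 = 8.378 rad/s
For an in-line slider-crank, x = r cosθ + √(L² − r² sin²θ), so v = −rω sinθ·[1 + r cosθ/√(L² − r² sin²θ)].
With r = 0.0809 m, L = 0.3087 m, θ = 138.1°: √(L² − r² sin²θ) = 0.30394 m.
v = −0.0809·8.378·0.66783·[1 + 0.0809·-0.74431/0.30394] = -0.36295 m/s.
|v| = 0.36295 m/s.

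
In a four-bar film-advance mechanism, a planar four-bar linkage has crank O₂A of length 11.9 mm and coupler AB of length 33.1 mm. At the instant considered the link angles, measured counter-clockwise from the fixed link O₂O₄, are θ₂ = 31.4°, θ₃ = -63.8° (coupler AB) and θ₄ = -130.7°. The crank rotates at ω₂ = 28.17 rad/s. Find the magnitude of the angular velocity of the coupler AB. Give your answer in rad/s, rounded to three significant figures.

ω₂ = 28.17 rad/s
Differentiating the loop-closure r₂e^{iθ₂}+r₃e^{iθ₃}=r₁+r₄e^{iθ₄} gives r₂ω₂e^{iθ₂}+r₃ω₃e^{iθ₃}=r₄ω₄e^{iθ₄}.
Eliminating the other unknown: ω₃ = r₂ω₂ sin(θ₄−θ₂) / [r₃ sin(θ₃−θ₄)].
Numerator sine = -0.30736; denominator sine = +0.91982.
Result = 0.0119·28.17·(-0.30736) / (0.0331·(+0.91982)) = -3.3841 rad/s; magnitude 3.3841 rad/s.

3.38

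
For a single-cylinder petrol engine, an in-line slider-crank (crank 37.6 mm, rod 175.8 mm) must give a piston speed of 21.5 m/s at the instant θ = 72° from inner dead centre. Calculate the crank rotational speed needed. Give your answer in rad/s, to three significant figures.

563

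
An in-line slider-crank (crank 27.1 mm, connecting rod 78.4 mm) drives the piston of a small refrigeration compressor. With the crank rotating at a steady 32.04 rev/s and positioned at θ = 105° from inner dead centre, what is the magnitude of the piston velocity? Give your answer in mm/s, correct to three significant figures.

4770

ω = 2π·32 = 201.3 rad/s
For an in-line slider-crank, x = r cosθ + √(L² − r² sin²θ), so v = −rω sinθ·[1 + r cosθ/√(L² − r² sin²θ)].
With r = 0.0271 m, L = 0.0784 m, θ = 105°: √(L² − r² sin²θ) = 0.073901 m.
v = −0.0271·201.3·0.96593·[1 + 0.0271·-0.25882/0.073901] = -4.7695 m/s.
|v| = 4.7695 m/s = 4769.5 mm/s.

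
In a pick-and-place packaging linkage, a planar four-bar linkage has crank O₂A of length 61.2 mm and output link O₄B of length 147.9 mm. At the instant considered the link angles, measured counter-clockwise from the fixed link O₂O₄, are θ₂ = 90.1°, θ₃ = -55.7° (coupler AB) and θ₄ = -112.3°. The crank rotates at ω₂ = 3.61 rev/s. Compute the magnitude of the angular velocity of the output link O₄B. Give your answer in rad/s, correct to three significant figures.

ω₂ = 22.68 rad/s (from 3.61 rev/s).
Differentiating the loop-closure r₂e^{iθ₂}+r₃e^{iθ₃}=r₁+r₄e^{iθ₄} gives r₂ω₂e^{iθ₂}+r₃ω₃e^{iθ₃}=r₄ω₄e^{iθ₄}.
Eliminating the other unknown: ω₄ = r₂ω₂ sin(θ₂−θ₃) / [r₄ sin(θ₄−θ₃)].
Numerator sine = +0.56208; denominator sine = -0.83485.
Result = 0.0612·22.68·(+0.56208) / (0.1479·(-0.83485)) = -6.3192 rad/s; magnitude 6.3192 rad/s.

6.32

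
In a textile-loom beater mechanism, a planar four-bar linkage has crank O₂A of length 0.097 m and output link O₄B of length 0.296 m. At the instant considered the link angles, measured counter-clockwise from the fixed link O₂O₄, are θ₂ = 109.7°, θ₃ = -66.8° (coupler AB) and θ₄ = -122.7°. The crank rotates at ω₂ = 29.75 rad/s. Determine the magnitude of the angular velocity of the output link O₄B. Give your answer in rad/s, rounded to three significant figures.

0.719

ω₂ = 29.75 rad/s
Differentiating the loop-closure r₂e^{iθ₂}+r₃e^{iθ₃}=r₁+r₄e^{iθ₄} gives r₂ω₂e^{iθ₂}+r₃ω₃e^{iθ₃}=r₄ω₄e^{iθ₄}.
Eliminating the other unknown: ω₄ = r₂ω₂ sin(θ₂−θ₃) / [r₄ sin(θ₄−θ₃)].
Numerator sine = +0.06105; denominator sine = -0.82806.
Result = 0.097·29.75·(+0.06105) / (0.296·(-0.82806)) = -0.71875 rad/s; magnitude 0.71875 rad/s.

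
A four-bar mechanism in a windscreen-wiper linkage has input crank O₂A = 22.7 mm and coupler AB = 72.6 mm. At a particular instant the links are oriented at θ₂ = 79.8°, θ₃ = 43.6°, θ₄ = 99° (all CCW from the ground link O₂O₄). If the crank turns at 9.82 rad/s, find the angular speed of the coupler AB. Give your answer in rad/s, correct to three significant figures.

1.23

ω₂ = 9.82 rad/s
Differentiating the loop-closure r₂e^{iθ₂}+r₃e^{iθ₃}=r₁+r₄e^{iθ₄} gives r₂ω₂e^{iθ₂}+r₃ω₃e^{iθ₃}=r₄ω₄e^{iθ₄}.
Eliminating the other unknown: ω₃ = r₂ω₂ sin(θ₄−θ₂) / [r₃ sin(θ₃−θ₄)].
Numerator sine = +0.32887; denominator sine = -0.82314.
Result = 0.0227·9.82·(+0.32887) / (0.0726·(-0.82314)) = -1.2267 rad/s; magnitude 1.2267 rad/s.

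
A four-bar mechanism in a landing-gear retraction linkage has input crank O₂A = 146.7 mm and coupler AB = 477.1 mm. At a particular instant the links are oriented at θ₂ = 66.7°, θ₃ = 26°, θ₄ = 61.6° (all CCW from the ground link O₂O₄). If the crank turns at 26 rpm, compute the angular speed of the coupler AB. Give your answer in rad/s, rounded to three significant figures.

0.128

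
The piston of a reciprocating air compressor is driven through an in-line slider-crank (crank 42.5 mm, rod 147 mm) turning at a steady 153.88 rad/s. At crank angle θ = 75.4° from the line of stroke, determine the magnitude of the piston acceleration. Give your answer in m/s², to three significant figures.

9.24

ω = 153.9 rad/s
x(θ) = r cosθ + √(L² − r² sin²θ); with ω constant, a = ω²·d²x/dθ².
d²x/dθ² = −r cosθ − r²(cos2θ)/√u − r⁴ sin²2θ/(4u^{3/2}),  u = L² − r² sin²θ = 0.0199175 m².
Substituting r = 0.0425 m, L = 0.147 m, θ = 75.4°: d²x/dθ² = +0.00039012 m.
a = ω²·d²x/dθ² = (153.9)²·(+0.00039012) = +9.2376 m/s²;  |a| = 9.2376 m/s².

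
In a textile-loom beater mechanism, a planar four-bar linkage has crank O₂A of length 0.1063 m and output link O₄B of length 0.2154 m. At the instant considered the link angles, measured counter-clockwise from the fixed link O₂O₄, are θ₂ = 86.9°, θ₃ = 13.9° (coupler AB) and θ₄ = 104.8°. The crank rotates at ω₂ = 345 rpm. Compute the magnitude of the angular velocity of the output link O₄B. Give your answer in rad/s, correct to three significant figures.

17.1

ω₂ = 36.13 rad/s (from 345 rpm).
Differentiating the loop-closure r₂e^{iθ₂}+r₃e^{iθ₃}=r₁+r₄e^{iθ₄} gives r₂ω₂e^{iθ₂}+r₃ω₃e^{iθ₃}=r₄ω₄e^{iθ₄}.
Eliminating the other unknown: ω₄ = r₂ω₂ sin(θ₂−θ₃) / [r₄ sin(θ₄−θ₃)].
Numerator sine = +0.95630; denominator sine = +0.99988.
Result = 0.1063·36.13·(+0.95630) / (0.2154·(+0.99988)) = +17.052 rad/s; magnitude 17.052 rad/s.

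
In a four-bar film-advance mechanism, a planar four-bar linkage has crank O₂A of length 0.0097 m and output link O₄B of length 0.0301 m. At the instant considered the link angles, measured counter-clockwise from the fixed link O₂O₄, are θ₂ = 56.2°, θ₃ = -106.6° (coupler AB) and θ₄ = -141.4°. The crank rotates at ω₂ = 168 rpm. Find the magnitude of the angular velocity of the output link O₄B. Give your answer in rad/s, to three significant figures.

2.94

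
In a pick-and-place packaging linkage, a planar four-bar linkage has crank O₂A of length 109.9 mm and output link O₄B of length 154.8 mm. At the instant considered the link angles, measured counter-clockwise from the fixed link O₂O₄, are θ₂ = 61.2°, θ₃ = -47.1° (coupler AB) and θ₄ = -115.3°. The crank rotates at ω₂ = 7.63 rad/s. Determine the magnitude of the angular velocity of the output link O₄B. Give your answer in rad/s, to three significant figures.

5.54

ω₂ = 7.63 rad/s
Differentiating the loop-closure r₂e^{iθ₂}+r₃e^{iθ₃}=r₁+r₄e^{iθ₄} gives r₂ω₂e^{iθ₂}+r₃ω₃e^{iθ₃}=r₄ω₄e^{iθ₄}.
Eliminating the other unknown: ω₄ = r₂ω₂ sin(θ₂−θ₃) / [r₄ sin(θ₄−θ₃)].
Numerator sine = +0.94943; denominator sine = -0.92849.
Result = 0.1099·7.63·(+0.94943) / (0.1548·(-0.92849)) = -5.5391 rad/s; magnitude 5.5391 rad/s.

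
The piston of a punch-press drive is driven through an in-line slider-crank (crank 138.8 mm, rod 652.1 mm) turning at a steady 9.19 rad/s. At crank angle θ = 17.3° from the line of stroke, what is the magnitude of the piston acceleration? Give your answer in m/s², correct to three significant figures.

13.3

ω = 9.19 rad/s
x(θ) = r cosθ + √(L² − r² sin²θ); with ω constant, a = ω²·d²x/dθ².
d²x/dθ² = −r cosθ − r²(cos2θ)/√u − r⁴ sin²2θ/(4u^{3/2}),  u = L² − r² sin²θ = 0.423531 m².
Substituting r = 0.1388 m, L = 0.6521 m, θ = 17.3°: d²x/dθ² = -0.157 m.
a = ω²·d²x/dθ² = (9.19)²·(-0.157) = -13.259 m/s²;  |a| = 13.259 m/s².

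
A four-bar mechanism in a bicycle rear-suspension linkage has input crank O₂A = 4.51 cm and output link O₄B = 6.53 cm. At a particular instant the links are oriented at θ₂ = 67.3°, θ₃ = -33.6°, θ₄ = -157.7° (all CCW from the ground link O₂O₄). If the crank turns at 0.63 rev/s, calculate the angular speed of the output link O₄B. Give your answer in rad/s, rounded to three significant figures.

3.24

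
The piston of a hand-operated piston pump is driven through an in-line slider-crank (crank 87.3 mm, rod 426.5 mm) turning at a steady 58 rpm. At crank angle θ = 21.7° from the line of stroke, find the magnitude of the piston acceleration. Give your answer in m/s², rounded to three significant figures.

ω = 2π·58/60 = 6.074 rad/s
x(θ) = r cosθ + √(L² − r² sin²θ); with ω constant, a = ω²·d²x/dθ².
d²x/dθ² = −r cosθ − r²(cos2θ)/√u − r⁴ sin²2θ/(4u^{3/2}),  u = L² − r² sin²θ = 0.18086 m².
Substituting r = 0.0873 m, L = 0.4265 m, θ = 21.7°: d²x/dθ² = -0.094223 m.
a = ω²·d²x/dθ² = (6.074)²·(-0.094223) = -3.4759 m/s²;  |a| = 3.4759 m/s².

3.48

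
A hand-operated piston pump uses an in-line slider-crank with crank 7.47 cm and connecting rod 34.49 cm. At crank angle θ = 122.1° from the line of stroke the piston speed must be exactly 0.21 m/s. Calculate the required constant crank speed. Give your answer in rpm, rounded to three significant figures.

For an in-line slider-crank, |v_piston| = rω|sinθ|·[1 + r cosθ/√(L² − r² sin²θ)].
With r = 0.0747 m, L = 0.3449 m, θ = 122.1°: the bracketed kinematic factor |dx/dθ| = 0.055871 m.
ω = v/|dx/dθ| = 0.21/0.055871 = 3.7586 rad/s.
N = 60ω/(2π) = 35.892 rpm.

35.9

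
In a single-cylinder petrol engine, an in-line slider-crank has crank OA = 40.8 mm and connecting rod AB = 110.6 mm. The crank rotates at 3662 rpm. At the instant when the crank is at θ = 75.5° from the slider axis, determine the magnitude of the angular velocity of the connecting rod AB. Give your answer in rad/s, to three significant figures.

37.9

ω = 383.5 rad/s (converted from 3662 rpm).
The rod makes angle φ with the slider axis where L sinφ = r sinθ; differentiating, L cosφ·φ̇ = r ω cosθ.
L cosφ = √(L² − r² sin²θ) = 0.10331 m.
|ω_rod| = r ω |cosθ| / √(L² − r² sin²θ) = 0.0408·383.5·0.25038/0.10331 = 37.921 rad/s.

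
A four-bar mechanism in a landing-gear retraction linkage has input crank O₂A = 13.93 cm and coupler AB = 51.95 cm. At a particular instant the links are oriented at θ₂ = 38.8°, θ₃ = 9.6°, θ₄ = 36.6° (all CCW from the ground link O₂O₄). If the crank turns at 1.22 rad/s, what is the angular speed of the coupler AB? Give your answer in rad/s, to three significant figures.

0.0277

ω₂ = 1.22 rad/s
Differentiating the loop-closure r₂e^{iθ₂}+r₃e^{iθ₃}=r₁+r₄e^{iθ₄} gives r₂ω₂e^{iθ₂}+r₃ω₃e^{iθ₃}=r₄ω₄e^{iθ₄}.
Eliminating the other unknown: ω₃ = r₂ω₂ sin(θ₄−θ₂) / [r₃ sin(θ₃−θ₄)].
Numerator sine = -0.03839; denominator sine = -0.45399.
Result = 0.1393·1.22·(-0.03839) / (0.5195·(-0.45399)) = +0.027661 rad/s; magnitude 0.027661 rad/s.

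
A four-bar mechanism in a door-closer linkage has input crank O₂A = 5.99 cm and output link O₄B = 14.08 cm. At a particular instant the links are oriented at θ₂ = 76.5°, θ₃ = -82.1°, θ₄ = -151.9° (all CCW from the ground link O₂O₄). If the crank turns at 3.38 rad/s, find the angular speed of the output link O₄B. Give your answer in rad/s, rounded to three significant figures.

0.559

ω₂ = 3.38 rad/s
Differentiating the loop-closure r₂e^{iθ₂}+r₃e^{iθ₃}=r₁+r₄e^{iθ₄} gives r₂ω₂e^{iθ₂}+r₃ω₃e^{iθ₃}=r₄ω₄e^{iθ₄}.
Eliminating the other unknown: ω₄ = r₂ω₂ sin(θ₂−θ₃) / [r₄ sin(θ₄−θ₃)].
Numerator sine = +0.36488; denominator sine = -0.93849.
Result = 0.0599·3.38·(+0.36488) / (0.1408·(-0.93849)) = -0.55906 rad/s; magnitude 0.55906 rad/s.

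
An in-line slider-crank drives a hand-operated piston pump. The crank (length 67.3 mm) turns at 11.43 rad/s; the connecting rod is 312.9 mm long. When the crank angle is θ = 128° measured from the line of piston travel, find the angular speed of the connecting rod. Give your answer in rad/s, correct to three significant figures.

ω = 11.43 rad/s
The rod makes angle φ with the slider axis where L sinφ = r sinθ; differentiating, L cosφ·φ̇ = r ω cosθ.
L cosφ = √(L² − r² sin²θ) = 0.30837 m.
|ω_rod| = r ω |cosθ| / √(L² − r² sin²θ) = 0.0673·11.43·0.61566/0.30837 = 1.5358 rad/s.

1.54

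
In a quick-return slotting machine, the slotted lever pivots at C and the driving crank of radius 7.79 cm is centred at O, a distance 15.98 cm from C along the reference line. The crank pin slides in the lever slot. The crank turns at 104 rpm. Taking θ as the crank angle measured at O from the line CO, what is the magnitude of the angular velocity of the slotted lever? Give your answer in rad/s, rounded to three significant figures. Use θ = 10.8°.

3.55

ω = 10.89 rad/s (from 104 rpm).
Crank pin A relative to C: A = (d + r cosθ, r sinθ); lever angle φ = atan2(r sinθ, d + r cosθ).
Differentiating tanφ: φ̇ = rω(d cosθ + r)/(d² + r² + 2dr cosθ).
d² + r² + 2dr cosθ = |CA|² = 0.0560603 m²;  d cosθ + r = +0.23487 m.
|ω_lever| = |0.0779·10.89·+0.23487| / 0.0560603 = 3.5544 rad/s.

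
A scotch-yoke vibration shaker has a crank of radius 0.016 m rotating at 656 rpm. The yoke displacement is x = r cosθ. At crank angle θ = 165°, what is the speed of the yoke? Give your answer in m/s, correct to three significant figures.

0.284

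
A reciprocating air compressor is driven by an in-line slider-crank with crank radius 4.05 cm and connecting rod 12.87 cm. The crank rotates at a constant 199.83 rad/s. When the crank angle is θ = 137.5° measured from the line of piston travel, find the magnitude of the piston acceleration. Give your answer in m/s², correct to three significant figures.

1130

ω = 199.8 rad/s
x(θ) = r cosθ + √(L² − r² sin²θ); with ω constant, a = ω²·d²x/dθ².
d²x/dθ² = −r cosθ − r²(cos2θ)/√u − r⁴ sin²2θ/(4u^{3/2}),  u = L² − r² sin²θ = 0.015815 m².
Substituting r = 0.0405 m, L = 0.1287 m, θ = 137.5°: d²x/dθ² = +0.028387 m.
a = ω²·d²x/dθ² = (199.8)²·(+0.028387) = +1133.6 m/s²;  |a| = 1133.6 m/s².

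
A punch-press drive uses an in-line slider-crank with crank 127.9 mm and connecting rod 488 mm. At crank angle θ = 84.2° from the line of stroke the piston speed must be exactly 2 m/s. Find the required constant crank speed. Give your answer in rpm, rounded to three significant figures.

146

For an in-line slider-crank, |v_piston| = rω|sinθ|·[1 + r cosθ/√(L² − r² sin²θ)].
With r = 0.1279 m, L = 0.488 m, θ = 84.2°: the bracketed kinematic factor |dx/dθ| = 0.13074 m.
ω = v/|dx/dθ| = 2/0.13074 = 15.298 rad/s.
N = 60ω/(2π) = 146.08 rpm.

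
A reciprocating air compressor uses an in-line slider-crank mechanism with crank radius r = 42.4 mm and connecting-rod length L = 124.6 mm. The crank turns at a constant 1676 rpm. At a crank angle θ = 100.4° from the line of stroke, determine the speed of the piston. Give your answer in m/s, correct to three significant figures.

6.84

ω = 2π·1676/60 = 175.5 rad/s
For an in-line slider-crank, x = r cosθ + √(L² − r² sin²θ), so v = −rω sinθ·[1 + r cosθ/√(L² − r² sin²θ)].
With r = 0.0424 m, L = 0.1246 m, θ = 100.4°: √(L² − r² sin²θ) = 0.11741 m.
v = −0.0424·175.5·0.98357·[1 + 0.0424·-0.18052/0.11741] = -6.8422 m/s.
|v| = 6.8422 m/s.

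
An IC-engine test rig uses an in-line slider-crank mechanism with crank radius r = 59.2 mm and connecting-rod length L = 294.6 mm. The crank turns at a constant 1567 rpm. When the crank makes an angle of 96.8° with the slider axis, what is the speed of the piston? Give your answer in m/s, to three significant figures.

9.41

ω = 2π·1567/60 = 164.1 rad/s
For an in-line slider-crank, x = r cosθ + √(L² − r² sin²θ), so v = −rω sinθ·[1 + r cosθ/√(L² − r² sin²θ)].
With r = 0.0592 m, L = 0.2946 m, θ = 96.8°: √(L² − r² sin²θ) = 0.28868 m.
v = −0.0592·164.1·0.99297·[1 + 0.0592·-0.11840/0.28868] = -9.4119 m/s.
|v| = 9.4119 m/s.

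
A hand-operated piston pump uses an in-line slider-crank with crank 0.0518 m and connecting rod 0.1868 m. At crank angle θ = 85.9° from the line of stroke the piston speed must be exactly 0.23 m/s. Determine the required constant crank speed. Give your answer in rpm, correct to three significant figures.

For an in-line slider-crank, |v_piston| = rω|sinθ|·[1 + r cosθ/√(L² − r² sin²θ)].
With r = 0.0518 m, L = 0.1868 m, θ = 85.9°: the bracketed kinematic factor |dx/dθ| = 0.052733 m.
ω = v/|dx/dθ| = 0.23/0.052733 = 4.3616 rad/s.
N = 60ω/(2π) = 41.65 rpm.

41.6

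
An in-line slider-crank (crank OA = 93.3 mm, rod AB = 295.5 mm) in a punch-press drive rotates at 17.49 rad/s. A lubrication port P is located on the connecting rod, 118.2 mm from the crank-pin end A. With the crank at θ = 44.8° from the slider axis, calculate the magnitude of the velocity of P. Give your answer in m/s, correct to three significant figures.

1.43

ω = 17.49 rad/s.  Crank-pin speed |V_A| = rω = 1.6318 m/s, perpendicular to OA.
Rod angle: sinφ = −(r/L) sinθ ⇒ φ = -12.855°; ω_rod = −rω cosθ/√(L²−r²sin²θ) = -4.0191 rad/s.
V_P = V_A + ω_rod × AP, with AP = 0.1182 m along the rod.
Components: V_Px = −rω sinθ − a·ω_rod·sinφ = -1.2555 m/s;  V_Py = rω cosθ + a·ω_rod·cosφ = +0.69473 m/s.
|V_P| = √(V_Px² + V_Py²) = 1.4349 m/s.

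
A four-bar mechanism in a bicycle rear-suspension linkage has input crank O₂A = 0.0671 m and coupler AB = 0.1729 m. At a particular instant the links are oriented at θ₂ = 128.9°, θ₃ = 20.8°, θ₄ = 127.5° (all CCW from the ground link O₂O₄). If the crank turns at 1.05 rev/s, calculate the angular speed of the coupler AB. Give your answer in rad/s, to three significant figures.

ω₂ = 6.597 rad/s (from 1.05 rev/s).
Differentiating the loop-closure r₂e^{iθ₂}+r₃e^{iθ₃}=r₁+r₄e^{iθ₄} gives r₂ω₂e^{iθ₂}+r₃ω₃e^{iθ₃}=r₄ω₄e^{iθ₄}.
Eliminating the other unknown: ω₃ = r₂ω₂ sin(θ₄−θ₂) / [r₃ sin(θ₃−θ₄)].
Numerator sine = -0.02443; denominator sine = -0.95782.
Result = 0.0671·6.597·(-0.02443) / (0.1729·(-0.95782)) = +0.065309 rad/s; magnitude 0.065309 rad/s.

0.0653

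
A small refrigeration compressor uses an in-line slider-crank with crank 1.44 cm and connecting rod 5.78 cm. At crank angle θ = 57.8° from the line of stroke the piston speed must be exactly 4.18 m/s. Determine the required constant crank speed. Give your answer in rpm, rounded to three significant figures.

For an in-line slider-crank, |v_piston| = rω|sinθ|·[1 + r cosθ/√(L² − r² sin²θ)].
With r = 0.0144 m, L = 0.0578 m, θ = 57.8°: the bracketed kinematic factor |dx/dθ| = 0.01384 m.
ω = v/|dx/dθ| = 4.18/0.01384 = 302.02 rad/s.
N = 60ω/(2π) = 2884.1 rpm.

2880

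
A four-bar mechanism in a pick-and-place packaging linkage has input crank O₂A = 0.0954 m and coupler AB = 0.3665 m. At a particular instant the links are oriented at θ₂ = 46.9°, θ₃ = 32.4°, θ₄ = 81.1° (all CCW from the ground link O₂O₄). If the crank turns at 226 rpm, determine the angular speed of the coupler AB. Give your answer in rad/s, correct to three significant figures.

4.61

ω₂ = 23.67 rad/s (from 226 rpm).
Differentiating the loop-closure r₂e^{iθ₂}+r₃e^{iθ₃}=r₁+r₄e^{iθ₄} gives r₂ω₂e^{iθ₂}+r₃ω₃e^{iθ₃}=r₄ω₄e^{iθ₄}.
Eliminating the other unknown: ω₃ = r₂ω₂ sin(θ₄−θ₂) / [r₃ sin(θ₃−θ₄)].
Numerator sine = +0.56208; denominator sine = -0.75126.
Result = 0.0954·23.67·(+0.56208) / (0.3665·(-0.75126)) = -4.6091 rad/s; magnitude 4.6091 rad/s.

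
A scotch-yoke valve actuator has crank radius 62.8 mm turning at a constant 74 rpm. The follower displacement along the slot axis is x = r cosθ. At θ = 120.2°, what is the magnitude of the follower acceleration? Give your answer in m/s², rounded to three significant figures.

ω = 7.749 rad/s (from 74 rpm).
x = r cosθ ⇒ ẍ = −rω² cosθ (ω constant).
|a| = rω²|cosθ| = 0.0628·(7.749)²·|cos 120.2°| = 1.897 m/s².

1.90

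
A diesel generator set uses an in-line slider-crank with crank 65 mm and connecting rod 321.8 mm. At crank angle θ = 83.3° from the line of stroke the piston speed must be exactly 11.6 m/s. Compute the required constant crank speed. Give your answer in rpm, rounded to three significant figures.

1680

For an in-line slider-crank, |v_piston| = rω|sinθ|·[1 + r cosθ/√(L² − r² sin²θ)].
With r = 0.065 m, L = 0.3218 m, θ = 83.3°: the bracketed kinematic factor |dx/dθ| = 0.066109 m.
ω = v/|dx/dθ| = 11.6/0.066109 = 175.47 rad/s.
N = 60ω/(2π) = 1675.6 rpm.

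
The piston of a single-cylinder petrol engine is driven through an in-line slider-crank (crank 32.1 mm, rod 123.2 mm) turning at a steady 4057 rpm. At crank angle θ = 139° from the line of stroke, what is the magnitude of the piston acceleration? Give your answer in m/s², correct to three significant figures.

4130

ω = 2π·4057/60 = 424.8 rad/s
x(θ) = r cosθ + √(L² − r² sin²θ); with ω constant, a = ω²·d²x/dθ².
d²x/dθ² = −r cosθ − r²(cos2θ)/√u − r⁴ sin²2θ/(4u^{3/2}),  u = L² − r² sin²θ = 0.0147347 m².
Substituting r = 0.0321 m, L = 0.1232 m, θ = 139°: d²x/dθ² = +0.022899 m.
a = ω²·d²x/dθ² = (424.8)²·(+0.022899) = +4133.2 m/s²;  |a| = 4133.2 m/s².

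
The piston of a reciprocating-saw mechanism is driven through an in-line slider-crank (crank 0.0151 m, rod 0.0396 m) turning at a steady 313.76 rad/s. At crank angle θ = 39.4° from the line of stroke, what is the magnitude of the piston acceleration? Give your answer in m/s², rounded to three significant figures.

ω = 313.8 rad/s
x(θ) = r cosθ + √(L² − r² sin²θ); with ω constant, a = ω²·d²x/dθ².
d²x/dθ² = −r cosθ − r²(cos2θ)/√u − r⁴ sin²2θ/(4u^{3/2}),  u = L² − r² sin²θ = 0.0014763 m².
Substituting r = 0.0151 m, L = 0.0396 m, θ = 39.4°: d²x/dθ² = -0.013041 m.
a = ω²·d²x/dθ² = (313.8)²·(-0.013041) = -1283.9 m/s²;  |a| = 1283.9 m/s².

1280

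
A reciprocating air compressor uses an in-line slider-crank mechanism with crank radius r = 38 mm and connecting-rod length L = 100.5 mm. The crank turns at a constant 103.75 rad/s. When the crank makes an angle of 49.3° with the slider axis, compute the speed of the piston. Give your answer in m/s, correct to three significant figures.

ω = 103.8 rad/s
For an in-line slider-crank, x = r cosθ + √(L² − r² sin²θ), so v = −rω sinθ·[1 + r cosθ/√(L² − r² sin²θ)].
With r = 0.038 m, L = 0.1005 m, θ = 49.3°: √(L² − r² sin²θ) = 0.096282 m.
v = −0.038·103.8·0.75813·[1 + 0.038·0.65210/0.096282] = -3.7582 m/s.
|v| = 3.7582 m/s.

3.76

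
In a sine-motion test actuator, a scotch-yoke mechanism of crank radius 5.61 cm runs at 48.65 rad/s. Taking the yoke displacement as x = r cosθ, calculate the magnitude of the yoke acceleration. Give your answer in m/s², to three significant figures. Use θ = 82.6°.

ω = 48.65 rad/s
x = r cosθ ⇒ ẍ = −rω² cosθ (ω constant).
|a| = rω²|cosθ| = 0.0561·(48.65)²·|cos 82.6°| = 17.101 m/s².

17.1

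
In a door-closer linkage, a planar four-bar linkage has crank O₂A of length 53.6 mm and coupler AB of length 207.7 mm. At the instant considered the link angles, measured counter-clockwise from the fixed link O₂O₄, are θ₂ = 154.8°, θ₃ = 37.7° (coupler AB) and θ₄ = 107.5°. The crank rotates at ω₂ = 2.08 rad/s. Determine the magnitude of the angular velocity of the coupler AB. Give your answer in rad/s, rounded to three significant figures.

0.420

ω₂ = 2.08 rad/s
Differentiating the loop-closure r₂e^{iθ₂}+r₃e^{iθ₃}=r₁+r₄e^{iθ₄} gives r₂ω₂e^{iθ₂}+r₃ω₃e^{iθ₃}=r₄ω₄e^{iθ₄}.
Eliminating the other unknown: ω₃ = r₂ω₂ sin(θ₄−θ₂) / [r₃ sin(θ₃−θ₄)].
Numerator sine = -0.73491; denominator sine = -0.93849.
Result = 0.0536·2.08·(-0.73491) / (0.2077·(-0.93849)) = +0.42034 rad/s; magnitude 0.42034 rad/s.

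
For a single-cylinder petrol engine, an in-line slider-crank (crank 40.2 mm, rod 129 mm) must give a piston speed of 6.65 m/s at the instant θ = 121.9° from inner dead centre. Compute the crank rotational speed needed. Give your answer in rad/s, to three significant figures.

235

For an in-line slider-crank, |v_piston| = rω|sinθ|·[1 + r cosθ/√(L² − r² sin²θ)].
With r = 0.0402 m, L = 0.129 m, θ = 121.9°: the bracketed kinematic factor |dx/dθ| = 0.028301 m.
ω = v/|dx/dθ| = 6.65/0.028301 = 234.98 rad/s.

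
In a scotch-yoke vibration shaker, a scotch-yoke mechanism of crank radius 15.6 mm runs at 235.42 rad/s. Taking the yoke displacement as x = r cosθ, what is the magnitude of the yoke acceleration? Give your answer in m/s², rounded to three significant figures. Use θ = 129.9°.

ω = 235.4 rad/s
x = r cosθ ⇒ ẍ = −rω² cosθ (ω constant).
|a| = rω²|cosθ| = 0.0156·(235.4)²·|cos 129.9°| = 554.59 m/s².

555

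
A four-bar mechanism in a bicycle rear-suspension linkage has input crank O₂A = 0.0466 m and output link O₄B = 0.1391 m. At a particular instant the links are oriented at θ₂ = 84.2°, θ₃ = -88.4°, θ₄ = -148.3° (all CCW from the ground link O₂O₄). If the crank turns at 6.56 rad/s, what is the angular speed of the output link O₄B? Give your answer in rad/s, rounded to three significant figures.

ω₂ = 6.56 rad/s
Differentiating the loop-closure r₂e^{iθ₂}+r₃e^{iθ₃}=r₁+r₄e^{iθ₄} gives r₂ω₂e^{iθ₂}+r₃ω₃e^{iθ₃}=r₄ω₄e^{iθ₄}.
Eliminating the other unknown: ω₄ = r₂ω₂ sin(θ₂−θ₃) / [r₄ sin(θ₄−θ₃)].
Numerator sine = +0.12880; denominator sine = -0.86515.
Result = 0.0466·6.56·(+0.12880) / (0.1391·(-0.86515)) = -0.32717 rad/s; magnitude 0.32717 rad/s.

0.327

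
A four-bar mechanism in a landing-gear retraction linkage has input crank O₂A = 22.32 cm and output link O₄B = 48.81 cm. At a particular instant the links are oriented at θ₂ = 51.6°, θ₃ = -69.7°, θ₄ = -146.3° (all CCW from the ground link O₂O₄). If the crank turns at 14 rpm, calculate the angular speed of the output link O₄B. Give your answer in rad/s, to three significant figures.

0.589

ω₂ = 1.466 rad/s (from 14 rpm).
Differentiating the loop-closure r₂e^{iθ₂}+r₃e^{iθ₃}=r₁+r₄e^{iθ₄} gives r₂ω₂e^{iθ₂}+r₃ω₃e^{iθ₃}=r₄ω₄e^{iθ₄}.
Eliminating the other unknown: ω₄ = r₂ω₂ sin(θ₂−θ₃) / [r₄ sin(θ₄−θ₃)].
Numerator sine = +0.85446; denominator sine = -0.97278.
Result = 0.2232·1.466·(+0.85446) / (0.4881·(-0.97278)) = -0.58887 rad/s; magnitude 0.58887 rad/s.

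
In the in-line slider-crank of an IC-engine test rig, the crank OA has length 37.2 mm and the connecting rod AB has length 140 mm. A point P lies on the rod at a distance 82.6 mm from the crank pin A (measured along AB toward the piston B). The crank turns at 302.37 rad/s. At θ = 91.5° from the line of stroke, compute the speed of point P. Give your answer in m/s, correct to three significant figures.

ω = 302.4 rad/s.  Crank-pin speed |V_A| = rω = 11.248 m/s, perpendicular to OA.
Rod angle: sinφ = −(r/L) sinθ ⇒ φ = -15.404°; ω_rod = −rω cosθ/√(L²−r²sin²θ) = +2.1815 rad/s.
V_P = V_A + ω_rod × AP, with AP = 0.0826 m along the rod.
Components: V_Px = −rω sinθ − a·ω_rod·sinφ = -11.196 m/s;  V_Py = rω cosθ + a·ω_rod·cosφ = -0.12072 m/s.
|V_P| = √(V_Px² + V_Py²) = 11.197 m/s.

11.2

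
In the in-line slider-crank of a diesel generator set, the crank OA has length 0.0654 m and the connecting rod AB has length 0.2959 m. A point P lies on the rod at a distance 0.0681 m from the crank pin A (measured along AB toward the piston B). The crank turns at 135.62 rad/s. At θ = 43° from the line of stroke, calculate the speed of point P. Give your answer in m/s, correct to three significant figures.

8.02

ω = 135.6 rad/s.  Crank-pin speed |V_A| = rω = 8.8695 m/s, perpendicular to OA.
Rod angle: sinφ = −(r/L) sinθ ⇒ φ = -8.670°; ω_rod = −rω cosθ/√(L²−r²sin²θ) = -22.176 rad/s.
V_P = V_A + ω_rod × AP, with AP = 0.0681 m along the rod.
Components: V_Px = −rω sinθ − a·ω_rod·sinφ = -6.2767 m/s;  V_Py = rω cosθ + a·ω_rod·cosφ = +4.9939 m/s.
|V_P| = √(V_Px² + V_Py²) = 8.0209 m/s.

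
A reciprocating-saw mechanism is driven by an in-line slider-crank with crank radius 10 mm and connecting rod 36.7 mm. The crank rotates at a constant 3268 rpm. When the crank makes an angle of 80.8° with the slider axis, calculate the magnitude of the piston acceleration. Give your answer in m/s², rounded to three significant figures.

126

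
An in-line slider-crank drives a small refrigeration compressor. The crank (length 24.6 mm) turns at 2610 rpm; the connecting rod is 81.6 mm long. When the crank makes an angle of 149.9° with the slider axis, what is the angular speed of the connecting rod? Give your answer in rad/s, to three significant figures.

72.1

ω = 273.3 rad/s (converted from 2610 rpm).
The rod makes angle φ with the slider axis where L sinφ = r sinθ; differentiating, L cosφ·φ̇ = r ω cosθ.
L cosφ = √(L² − r² sin²θ) = 0.080662 m.
|ω_rod| = r ω |cosθ| / √(L² − r² sin²θ) = 0.0246·273.3·0.86515/0.080662 = 72.115 rad/s.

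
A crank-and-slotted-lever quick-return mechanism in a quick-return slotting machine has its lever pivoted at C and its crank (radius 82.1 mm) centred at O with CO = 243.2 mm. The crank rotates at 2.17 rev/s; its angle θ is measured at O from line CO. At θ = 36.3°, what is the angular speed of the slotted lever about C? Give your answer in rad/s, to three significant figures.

ω = 13.63 rad/s (from 2.17 rev/s).
Crank pin A relative to C: A = (d + r cosθ, r sinθ); lever angle φ = atan2(r sinθ, d + r cosθ).
Differentiating tanφ: φ̇ = rω(d cosθ + r)/(d² + r² + 2dr cosθ).
d² + r² + 2dr cosθ = |CA|² = 0.0980701 m²;  d cosθ + r = +0.2781 m.
|ω_lever| = |0.0821·13.63·+0.2781| / 0.0980701 = 3.1743 rad/s.

3.17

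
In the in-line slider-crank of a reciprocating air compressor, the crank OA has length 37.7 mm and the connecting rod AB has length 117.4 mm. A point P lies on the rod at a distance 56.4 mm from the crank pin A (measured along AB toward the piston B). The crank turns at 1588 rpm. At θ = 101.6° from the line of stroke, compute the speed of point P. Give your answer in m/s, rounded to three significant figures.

5.98

ω = 166.3 rad/s.  Crank-pin speed |V_A| = rω = 6.2693 m/s, perpendicular to OA.
Rod angle: sinφ = −(r/L) sinθ ⇒ φ = -18.335°; ω_rod = −rω cosθ/√(L²−r²sin²θ) = +11.312 rad/s.
V_P = V_A + ω_rod × AP, with AP = 0.0564 m along the rod.
Components: V_Px = −rω sinθ − a·ω_rod·sinφ = -5.9406 m/s;  V_Py = rω cosθ + a·ω_rod·cosφ = -0.65501 m/s.
|V_P| = √(V_Px² + V_Py²) = 5.9766 m/s.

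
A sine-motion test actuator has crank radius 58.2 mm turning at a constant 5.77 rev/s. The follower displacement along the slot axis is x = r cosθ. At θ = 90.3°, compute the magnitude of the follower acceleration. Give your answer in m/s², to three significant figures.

0.401

ω = 36.25 rad/s (from 5.77 rev/s).
x = r cosθ ⇒ ẍ = −rω² cosθ (ω constant).
|a| = rω²|cosθ| = 0.0582·(36.25)²·|cos 90.3°| = 0.40053 m/s².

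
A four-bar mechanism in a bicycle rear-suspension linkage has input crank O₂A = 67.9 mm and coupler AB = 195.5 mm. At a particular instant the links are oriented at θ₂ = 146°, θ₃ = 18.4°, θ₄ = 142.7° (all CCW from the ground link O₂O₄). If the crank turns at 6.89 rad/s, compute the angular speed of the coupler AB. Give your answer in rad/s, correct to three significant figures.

0.167

ω₂ = 6.89 rad/s
Differentiating the loop-closure r₂e^{iθ₂}+r₃e^{iθ₃}=r₁+r₄e^{iθ₄} gives r₂ω₂e^{iθ₂}+r₃ω₃e^{iθ₃}=r₄ω₄e^{iθ₄}.
Eliminating the other unknown: ω₃ = r₂ω₂ sin(θ₄−θ₂) / [r₃ sin(θ₃−θ₄)].
Numerator sine = -0.05756; denominator sine = -0.82610.
Result = 0.0679·6.89·(-0.05756) / (0.1955·(-0.82610)) = +0.16675 rad/s; magnitude 0.16675 rad/s.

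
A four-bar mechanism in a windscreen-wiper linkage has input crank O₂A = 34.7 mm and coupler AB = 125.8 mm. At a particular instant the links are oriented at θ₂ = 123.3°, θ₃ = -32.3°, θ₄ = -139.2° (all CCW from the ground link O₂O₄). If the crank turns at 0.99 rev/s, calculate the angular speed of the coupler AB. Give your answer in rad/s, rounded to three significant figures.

ω₂ = 6.22 rad/s (from 0.99 rev/s).
Differentiating the loop-closure r₂e^{iθ₂}+r₃e^{iθ₃}=r₁+r₄e^{iθ₄} gives r₂ω₂e^{iθ₂}+r₃ω₃e^{iθ₃}=r₄ω₄e^{iθ₄}.
Eliminating the other unknown: ω₃ = r₂ω₂ sin(θ₄−θ₂) / [r₃ sin(θ₃−θ₄)].
Numerator sine = +0.99144; denominator sine = +0.95681.
Result = 0.0347·6.22·(+0.99144) / (0.1258·(+0.95681)) = +1.7779 rad/s; magnitude 1.7779 rad/s.

1.78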